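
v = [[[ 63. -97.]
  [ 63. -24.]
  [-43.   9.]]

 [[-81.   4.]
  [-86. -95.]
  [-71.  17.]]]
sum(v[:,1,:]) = -142.0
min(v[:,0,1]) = -97.0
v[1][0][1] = 4.0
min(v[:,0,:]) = -97.0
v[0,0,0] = 63.0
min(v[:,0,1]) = -97.0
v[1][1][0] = -86.0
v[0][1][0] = 63.0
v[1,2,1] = 17.0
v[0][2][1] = 9.0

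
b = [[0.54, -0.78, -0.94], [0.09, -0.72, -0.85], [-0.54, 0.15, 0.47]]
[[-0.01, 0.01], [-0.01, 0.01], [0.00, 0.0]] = b @ [[0.0, -0.01], [0.01, -0.02], [0.00, -0.00]]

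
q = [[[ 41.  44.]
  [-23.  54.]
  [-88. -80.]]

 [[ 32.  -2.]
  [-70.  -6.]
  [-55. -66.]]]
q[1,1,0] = -70.0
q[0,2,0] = -88.0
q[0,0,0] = 41.0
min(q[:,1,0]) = -70.0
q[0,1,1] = 54.0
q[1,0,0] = 32.0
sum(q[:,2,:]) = -289.0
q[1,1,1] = -6.0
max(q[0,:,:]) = 54.0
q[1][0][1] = -2.0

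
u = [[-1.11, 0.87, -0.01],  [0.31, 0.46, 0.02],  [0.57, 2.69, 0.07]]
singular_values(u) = [2.88, 1.26, 0.0]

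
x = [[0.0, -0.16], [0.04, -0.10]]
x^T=[[0.00, 0.04], [-0.16, -0.1]]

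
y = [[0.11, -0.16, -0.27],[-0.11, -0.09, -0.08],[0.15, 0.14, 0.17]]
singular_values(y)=[0.4, 0.22, 0.01]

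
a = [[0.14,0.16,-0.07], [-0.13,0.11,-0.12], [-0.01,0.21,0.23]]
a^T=[[0.14,  -0.13,  -0.01], [0.16,  0.11,  0.21], [-0.07,  -0.12,  0.23]]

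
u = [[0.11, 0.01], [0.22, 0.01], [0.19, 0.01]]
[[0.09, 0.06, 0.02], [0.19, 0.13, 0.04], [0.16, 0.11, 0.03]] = u @[[0.89, 0.62, 0.14],[-0.63, -1.02, 0.56]]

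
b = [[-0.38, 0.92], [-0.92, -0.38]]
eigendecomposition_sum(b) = [[-0.19+0.46j,0.46+0.19j],[(-0.46-0.19j),(-0.19+0.46j)]] + [[-0.19-0.46j, 0.46-0.19j], [(-0.46+0.19j), -0.19-0.46j]]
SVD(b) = [[-0.38, -0.92], [-0.92, 0.38]] @ diag([0.9953893710503443, 0.9953893710503443]) @ [[1.00, 0.0],[-0.0, -1.0]]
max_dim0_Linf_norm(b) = 0.92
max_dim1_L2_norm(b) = 1.0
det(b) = 0.99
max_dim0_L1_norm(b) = 1.3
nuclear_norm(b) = 1.99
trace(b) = -0.76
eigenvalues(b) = [(-0.38+0.92j), (-0.38-0.92j)]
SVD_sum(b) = [[-0.38, 0.0], [-0.92, 0.0]] + [[0.00, 0.92], [0.0, -0.38]]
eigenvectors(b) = [[0.71+0.00j, 0.71-0.00j],[0.00+0.71j, -0.71j]]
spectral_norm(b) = 1.00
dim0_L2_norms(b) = [1.0, 1.0]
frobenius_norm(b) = 1.41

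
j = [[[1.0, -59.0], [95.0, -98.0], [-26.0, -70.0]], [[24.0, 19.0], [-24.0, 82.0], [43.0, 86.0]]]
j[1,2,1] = 86.0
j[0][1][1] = -98.0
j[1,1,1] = 82.0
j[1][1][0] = -24.0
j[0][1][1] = -98.0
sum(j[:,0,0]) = 25.0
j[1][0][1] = 19.0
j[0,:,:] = [[1.0, -59.0], [95.0, -98.0], [-26.0, -70.0]]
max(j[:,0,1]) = 19.0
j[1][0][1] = 19.0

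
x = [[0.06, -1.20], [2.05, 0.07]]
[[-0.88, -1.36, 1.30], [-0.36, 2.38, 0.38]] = x@[[-0.20, 1.12, 0.22],[0.72, 1.19, -1.07]]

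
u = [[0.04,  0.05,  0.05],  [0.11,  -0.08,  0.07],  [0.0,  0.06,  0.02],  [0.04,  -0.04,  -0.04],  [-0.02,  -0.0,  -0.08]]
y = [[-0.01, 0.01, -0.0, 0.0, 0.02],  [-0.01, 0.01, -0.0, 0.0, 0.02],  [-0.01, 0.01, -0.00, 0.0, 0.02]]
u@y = [[-0.00, 0.0, 0.0, 0.00, 0.00], [-0.0, 0.0, 0.00, 0.0, 0.00], [-0.0, 0.00, 0.0, 0.00, 0.0], [0.0, -0.00, 0.00, 0.00, -0.0], [0.0, -0.00, 0.0, 0.00, -0.0]]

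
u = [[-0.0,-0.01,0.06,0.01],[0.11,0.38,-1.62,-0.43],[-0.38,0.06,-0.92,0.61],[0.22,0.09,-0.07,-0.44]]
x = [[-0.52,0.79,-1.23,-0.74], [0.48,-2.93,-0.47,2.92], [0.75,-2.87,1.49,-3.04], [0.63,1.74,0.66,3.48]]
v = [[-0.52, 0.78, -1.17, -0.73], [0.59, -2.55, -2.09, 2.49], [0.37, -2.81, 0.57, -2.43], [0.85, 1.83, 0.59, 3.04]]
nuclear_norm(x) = 12.48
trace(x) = 1.52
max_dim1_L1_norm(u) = 2.54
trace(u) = -0.98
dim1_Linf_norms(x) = [1.23, 2.93, 3.04, 3.48]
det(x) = -12.82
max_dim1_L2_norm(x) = 4.5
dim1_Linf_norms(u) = [0.06, 1.62, 0.92, 0.44]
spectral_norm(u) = 1.91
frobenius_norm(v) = 6.94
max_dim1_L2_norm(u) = 1.72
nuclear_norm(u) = 2.89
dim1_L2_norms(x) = [1.72, 4.19, 4.5, 4.0]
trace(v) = 0.54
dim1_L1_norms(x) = [3.28, 6.8, 8.15, 6.51]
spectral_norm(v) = 5.11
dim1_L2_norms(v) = [1.67, 4.17, 3.78, 3.7]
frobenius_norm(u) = 2.14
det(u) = -0.00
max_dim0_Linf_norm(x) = 3.48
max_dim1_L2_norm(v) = 4.17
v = u + x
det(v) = -15.95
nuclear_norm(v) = 11.74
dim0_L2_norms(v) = [1.22, 4.28, 2.53, 4.68]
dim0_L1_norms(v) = [2.33, 7.97, 4.42, 8.69]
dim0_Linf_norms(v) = [0.85, 2.81, 2.09, 3.04]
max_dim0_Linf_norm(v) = 3.04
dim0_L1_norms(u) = [0.71, 0.54, 2.67, 1.49]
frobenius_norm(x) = 7.53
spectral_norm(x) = 5.78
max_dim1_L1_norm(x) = 8.15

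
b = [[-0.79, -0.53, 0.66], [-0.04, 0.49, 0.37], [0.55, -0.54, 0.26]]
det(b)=-0.535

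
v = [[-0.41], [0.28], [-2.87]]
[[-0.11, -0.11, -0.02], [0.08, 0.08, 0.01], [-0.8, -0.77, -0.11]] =v @ [[0.28,  0.27,  0.04]]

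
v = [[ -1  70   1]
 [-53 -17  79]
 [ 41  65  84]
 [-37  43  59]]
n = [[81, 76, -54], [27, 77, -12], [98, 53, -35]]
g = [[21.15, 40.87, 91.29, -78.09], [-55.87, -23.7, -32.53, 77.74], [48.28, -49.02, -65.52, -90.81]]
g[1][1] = -23.7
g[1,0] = -55.87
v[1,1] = -17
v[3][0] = -37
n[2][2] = -35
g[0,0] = 21.15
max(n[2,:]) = 98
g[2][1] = -49.02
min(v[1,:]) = -53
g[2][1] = -49.02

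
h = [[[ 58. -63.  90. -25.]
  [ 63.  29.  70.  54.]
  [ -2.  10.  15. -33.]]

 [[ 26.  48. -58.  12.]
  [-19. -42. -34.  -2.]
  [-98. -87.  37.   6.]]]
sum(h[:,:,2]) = 120.0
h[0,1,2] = 70.0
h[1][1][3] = -2.0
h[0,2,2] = 15.0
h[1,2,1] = -87.0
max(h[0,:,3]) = 54.0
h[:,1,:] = [[63.0, 29.0, 70.0, 54.0], [-19.0, -42.0, -34.0, -2.0]]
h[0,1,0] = 63.0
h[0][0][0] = 58.0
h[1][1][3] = -2.0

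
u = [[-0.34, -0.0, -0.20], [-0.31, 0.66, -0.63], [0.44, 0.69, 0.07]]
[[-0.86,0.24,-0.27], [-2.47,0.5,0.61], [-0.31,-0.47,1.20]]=u@[[1.85, 0.27, 0.88], [-1.75, -0.69, 1.19], [1.17, -1.65, -0.15]]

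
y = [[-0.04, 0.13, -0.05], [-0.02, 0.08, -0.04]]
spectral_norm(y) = 0.17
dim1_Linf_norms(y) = [0.13, 0.08]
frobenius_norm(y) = 0.17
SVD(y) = [[-0.85, -0.53], [-0.53, 0.85]] @ diag([0.17124936815036335, 0.008582185508442065]) @ [[0.26,-0.89,0.37], [0.52,-0.20,-0.83]]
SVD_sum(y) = [[-0.04, 0.13, -0.05], [-0.02, 0.08, -0.03]] + [[-0.00, 0.00, 0.0], [0.0, -0.0, -0.01]]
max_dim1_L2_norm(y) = 0.14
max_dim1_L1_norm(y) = 0.22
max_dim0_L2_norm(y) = 0.15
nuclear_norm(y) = 0.18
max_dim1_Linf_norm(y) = 0.13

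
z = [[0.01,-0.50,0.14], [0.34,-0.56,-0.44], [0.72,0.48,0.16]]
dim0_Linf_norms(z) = [0.72, 0.56, 0.44]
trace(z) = -0.39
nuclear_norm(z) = 2.10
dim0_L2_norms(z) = [0.8, 0.89, 0.49]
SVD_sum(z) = [[-0.15, -0.34, -0.12], [-0.19, -0.42, -0.14], [0.29, 0.65, 0.22]] + [[0.11, -0.04, -0.04],[0.55, -0.18, -0.18],[0.42, -0.14, -0.14]] + [[0.06, -0.12, 0.29], [-0.02, 0.05, -0.11], [0.01, -0.03, 0.08]]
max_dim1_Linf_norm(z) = 0.72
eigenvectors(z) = [[-0.49+0.00j, (-0.16-0.42j), -0.16+0.42j], [(0.2+0j), (-0.65+0j), (-0.65-0j)], [(-0.85+0j), 0.08+0.60j, 0.08-0.60j]]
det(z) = 0.27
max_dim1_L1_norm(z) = 1.36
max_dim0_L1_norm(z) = 1.54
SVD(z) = [[0.4, -0.15, -0.90],[0.50, -0.79, 0.36],[-0.77, -0.59, -0.24]] @ diag([0.9727653094720282, 0.7712409467771755, 0.35470417914374064]) @ [[-0.39, -0.87, -0.29], [-0.91, 0.30, 0.3], [-0.17, 0.38, -0.91]]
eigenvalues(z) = [(0.46+0j), (-0.43+0.63j), (-0.43-0.63j)]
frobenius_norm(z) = 1.29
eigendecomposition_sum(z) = [[0.20+0.00j, -0.03-0.00j, (0.14-0j)], [(-0.08-0j), 0.01+0.00j, -0.06+0.00j], [(0.35+0j), (-0.06-0j), 0.25-0.00j]] + [[(-0.1+0.19j),-0.23-0.13j,-0.00-0.14j], [(0.21+0.23j),-0.29+0.25j,(-0.19-0.07j)], [(0.19-0.22j),(0.27+0.24j),-0.04+0.19j]] + [[(-0.1-0.19j), (-0.23+0.13j), -0.00+0.14j], [0.21-0.23j, (-0.29-0.25j), (-0.19+0.07j)], [0.19+0.22j, 0.27-0.24j, (-0.04-0.19j)]]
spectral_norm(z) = 0.97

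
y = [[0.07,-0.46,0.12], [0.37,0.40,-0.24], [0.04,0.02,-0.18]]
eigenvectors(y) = [[0.75+0.00j, (0.75-0j), (0.13+0j)], [(-0.25-0.61j), (-0.25+0.61j), 0.31+0.00j], [(0.02-0.05j), (0.02+0.05j), 0.94+0.00j]]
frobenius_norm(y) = 0.79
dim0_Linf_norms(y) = [0.37, 0.46, 0.24]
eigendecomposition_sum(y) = [[0.03+0.24j, -0.23+0.15j, 0.07-0.08j], [0.18-0.11j, 0.20+0.14j, (-0.09-0.03j)], [0.02+0.00j, 0.00+0.02j, (-0-0.01j)]] + [[0.03-0.24j,-0.23-0.15j,0.07+0.08j], [(0.18+0.11j),0.20-0.14j,(-0.09+0.03j)], [0.02-0.00j,-0.02j,(-0+0.01j)]] + [[0.00-0.00j, 0.00-0.00j, -0.02+0.00j],[0.00-0.00j, 0.00-0.00j, -0.06+0.00j],[0.01-0.00j, 0.01-0.00j, (-0.17+0j)]]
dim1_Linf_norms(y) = [0.46, 0.4, 0.18]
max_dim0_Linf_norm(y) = 0.46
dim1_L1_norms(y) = [0.65, 1.01, 0.24]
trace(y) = 0.29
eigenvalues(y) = [(0.23+0.37j), (0.23-0.37j), (-0.17+0j)]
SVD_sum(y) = [[-0.15, -0.34, 0.17], [0.21, 0.47, -0.23], [0.04, 0.09, -0.04]] + [[0.22, -0.12, -0.06],[0.14, -0.08, -0.04],[0.05, -0.03, -0.01]] + [[0.00, 0.0, 0.01], [0.01, 0.01, 0.03], [-0.05, -0.04, -0.12]]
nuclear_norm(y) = 1.17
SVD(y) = [[0.57, 0.81, -0.08], [-0.8, 0.54, -0.24], [-0.15, 0.20, 0.97]] @ diag([0.7071475714995307, 0.3148726718880689, 0.1435183354849993]) @ [[-0.37, -0.83, 0.41],  [0.85, -0.49, -0.22],  [-0.38, -0.26, -0.89]]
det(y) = -0.03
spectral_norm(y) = 0.71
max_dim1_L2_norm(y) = 0.6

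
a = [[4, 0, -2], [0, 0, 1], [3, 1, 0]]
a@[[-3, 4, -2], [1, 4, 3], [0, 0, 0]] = [[-12, 16, -8], [0, 0, 0], [-8, 16, -3]]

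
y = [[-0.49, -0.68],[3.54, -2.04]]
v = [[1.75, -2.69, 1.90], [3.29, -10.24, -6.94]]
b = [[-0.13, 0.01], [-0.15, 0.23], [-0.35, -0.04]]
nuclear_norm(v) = 16.26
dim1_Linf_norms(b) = [0.13, 0.23, 0.35]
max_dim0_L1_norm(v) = 12.93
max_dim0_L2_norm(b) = 0.4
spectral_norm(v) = 12.90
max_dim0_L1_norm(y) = 4.03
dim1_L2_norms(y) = [0.84, 4.09]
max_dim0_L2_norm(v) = 10.59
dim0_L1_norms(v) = [5.04, 12.93, 8.84]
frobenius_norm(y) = 4.17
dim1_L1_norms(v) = [6.34, 20.47]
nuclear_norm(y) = 4.92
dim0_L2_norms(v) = [3.73, 10.59, 7.2]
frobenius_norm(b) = 0.47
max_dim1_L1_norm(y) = 5.58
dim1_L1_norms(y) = [1.17, 5.58]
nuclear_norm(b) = 0.63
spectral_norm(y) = 4.09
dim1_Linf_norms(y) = [0.68, 3.54]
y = v @ b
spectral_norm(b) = 0.41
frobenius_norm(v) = 13.33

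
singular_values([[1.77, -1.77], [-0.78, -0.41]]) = [2.52, 0.84]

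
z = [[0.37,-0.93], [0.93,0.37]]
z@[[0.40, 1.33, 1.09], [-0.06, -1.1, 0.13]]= [[0.2, 1.52, 0.28], [0.35, 0.83, 1.06]]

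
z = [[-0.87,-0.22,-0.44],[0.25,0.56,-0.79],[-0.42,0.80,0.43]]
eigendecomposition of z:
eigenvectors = [[(0.96+0j), (0.01+0.2j), 0.01-0.20j], [-0.01+0.00j, (0.71+0j), (0.71-0j)], [(0.29+0j), -0.68j, 0.00+0.68j]]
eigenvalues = [(-1+0j), (0.56+0.83j), (0.56-0.83j)]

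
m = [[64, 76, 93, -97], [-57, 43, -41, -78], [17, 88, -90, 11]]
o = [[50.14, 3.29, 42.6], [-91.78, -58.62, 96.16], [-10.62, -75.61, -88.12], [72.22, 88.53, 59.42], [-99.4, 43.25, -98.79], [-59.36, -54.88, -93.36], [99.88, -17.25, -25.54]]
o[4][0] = -99.4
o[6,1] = -17.25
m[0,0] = 64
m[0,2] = 93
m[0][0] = 64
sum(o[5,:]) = -207.60000000000002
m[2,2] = -90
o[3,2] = 59.42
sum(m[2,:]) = 26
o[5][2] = -93.36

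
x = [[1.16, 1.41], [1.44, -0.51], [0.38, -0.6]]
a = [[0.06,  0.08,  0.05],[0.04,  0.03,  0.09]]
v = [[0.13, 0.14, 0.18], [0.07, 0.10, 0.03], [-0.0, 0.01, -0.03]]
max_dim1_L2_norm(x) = 1.83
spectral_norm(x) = 1.98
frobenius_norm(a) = 0.15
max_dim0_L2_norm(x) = 1.89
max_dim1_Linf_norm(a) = 0.09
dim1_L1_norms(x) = [2.57, 1.95, 0.98]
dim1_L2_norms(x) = [1.83, 1.53, 0.71]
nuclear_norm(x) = 3.48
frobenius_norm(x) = 2.48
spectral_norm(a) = 0.14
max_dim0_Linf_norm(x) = 1.44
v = x @ a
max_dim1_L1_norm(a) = 0.19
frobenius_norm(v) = 0.29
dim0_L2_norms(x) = [1.89, 1.61]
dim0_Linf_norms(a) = [0.06, 0.08, 0.09]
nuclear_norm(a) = 0.19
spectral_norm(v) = 0.29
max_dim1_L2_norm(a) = 0.11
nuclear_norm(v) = 0.35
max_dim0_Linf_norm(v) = 0.18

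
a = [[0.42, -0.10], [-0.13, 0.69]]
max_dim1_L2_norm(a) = 0.7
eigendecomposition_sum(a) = [[0.33, 0.11], [0.14, 0.04]] + [[0.09,-0.21], [-0.27,0.65]]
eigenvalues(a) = [0.38, 0.73]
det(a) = 0.28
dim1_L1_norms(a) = [0.52, 0.82]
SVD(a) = [[-0.33,0.94], [0.94,0.33]] @ diag([0.7325441442093342, 0.37786118718997047]) @ [[-0.36, 0.93], [0.93, 0.36]]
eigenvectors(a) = [[-0.92, 0.31], [-0.38, -0.95]]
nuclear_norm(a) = 1.11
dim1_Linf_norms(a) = [0.42, 0.69]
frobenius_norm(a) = 0.82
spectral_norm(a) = 0.73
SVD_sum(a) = [[0.09, -0.23], [-0.25, 0.64]] + [[0.33, 0.13], [0.12, 0.05]]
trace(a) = 1.11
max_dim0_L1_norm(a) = 0.79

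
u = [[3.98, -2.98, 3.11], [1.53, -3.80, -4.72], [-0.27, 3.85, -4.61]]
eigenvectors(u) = [[0.98+0.00j, (-0.09-0.29j), -0.09+0.29j], [0.17+0.00j, (-0.73+0j), (-0.73-0j)], [(0.05+0j), -0.06+0.61j, (-0.06-0.61j)]]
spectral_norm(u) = 7.91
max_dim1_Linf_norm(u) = 4.72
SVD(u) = [[-0.68, 0.24, -0.70],[0.13, 0.97, 0.2],[0.72, 0.05, -0.69]] @ diag([7.908624480035512, 6.329445867875641, 2.644139527221479]) @ [[-0.34,0.55,-0.76], [0.38,-0.66,-0.64], [-0.86,-0.51,0.02]]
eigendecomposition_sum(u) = [[3.63-0.00j, (-0.57+0j), (1.7-0j)], [(0.64-0j), (-0.1+0j), 0.30-0.00j], [(0.18-0j), -0.03+0.00j, 0.08-0.00j]] + [[(0.18+0.14j), -1.20-0.42j, 0.70-1.28j], [(0.45-0.32j), -1.85+2.52j, -2.51-2.56j], [(-0.22-0.4j), (1.94+1.75j), (-2.35+1.87j)]] + [[0.18-0.14j, -1.20+0.42j, (0.7+1.28j)], [(0.45+0.32j), -1.85-2.52j, -2.51+2.56j], [-0.22+0.40j, 1.94-1.75j, (-2.35-1.87j)]]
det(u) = 132.36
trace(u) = -4.43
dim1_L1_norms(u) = [10.07, 10.05, 8.73]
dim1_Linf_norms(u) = [3.98, 4.72, 4.61]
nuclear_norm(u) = 16.88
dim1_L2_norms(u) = [5.86, 6.25, 6.01]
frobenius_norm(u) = 10.47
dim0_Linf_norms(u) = [3.98, 3.85, 4.72]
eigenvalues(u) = [(3.61+0j), (-4.02+4.53j), (-4.02-4.53j)]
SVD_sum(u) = [[1.83, -2.93, 4.1], [-0.35, 0.55, -0.77], [-1.95, 3.13, -4.38]] + [[0.57,-0.99,-0.96],[2.34,-4.08,-3.96],[0.12,-0.21,-0.20]] + [[1.58, 0.94, -0.03], [-0.46, -0.27, 0.01], [1.56, 0.93, -0.03]]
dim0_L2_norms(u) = [4.27, 6.18, 7.29]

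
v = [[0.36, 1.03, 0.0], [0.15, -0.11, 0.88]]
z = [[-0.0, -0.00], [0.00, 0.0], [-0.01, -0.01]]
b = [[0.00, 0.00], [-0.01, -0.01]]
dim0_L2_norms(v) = [0.39, 1.04, 0.88]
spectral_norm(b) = 0.01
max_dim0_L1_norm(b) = 0.01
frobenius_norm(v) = 1.41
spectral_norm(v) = 1.10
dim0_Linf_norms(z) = [0.01, 0.01]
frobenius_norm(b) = 0.01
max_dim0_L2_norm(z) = 0.01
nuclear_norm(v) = 1.99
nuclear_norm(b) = 0.01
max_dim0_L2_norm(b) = 0.01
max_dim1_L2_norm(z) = 0.01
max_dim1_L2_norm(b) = 0.01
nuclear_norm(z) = 0.01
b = v @ z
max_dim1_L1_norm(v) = 1.39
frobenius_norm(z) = 0.01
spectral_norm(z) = 0.01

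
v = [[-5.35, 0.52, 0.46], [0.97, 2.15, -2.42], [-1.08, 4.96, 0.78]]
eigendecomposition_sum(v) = [[(-5.37+0j), (0.08-0j), (0.44+0j)],[(0.31-0j), -0.00+0.00j, (-0.03-0j)],[-1.21+0.00j, 0.02-0.00j, 0.10+0.00j]] + [[0.01-0.04j, 0.22-0.06j, 0.01+0.16j],[0.33-0.03j, (1.08+1.5j), -1.20+0.51j],[0.06-0.48j, (2.47-1.06j), (0.34+1.86j)]] + [[(0.01+0.04j), (0.22+0.06j), (0.01-0.16j)], [(0.33+0.03j), (1.08-1.5j), -1.20-0.51j], [(0.06+0.48j), 2.47+1.06j, (0.34-1.86j)]]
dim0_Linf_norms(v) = [5.35, 4.96, 2.42]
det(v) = -68.94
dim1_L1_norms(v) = [6.33, 5.54, 6.82]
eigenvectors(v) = [[0.97+0.00j, 0.07+0.01j, 0.07-0.01j], [(-0.06+0j), 0.12+0.55j, 0.12-0.55j], [0.22+0.00j, (0.82+0j), 0.82-0.00j]]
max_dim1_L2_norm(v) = 5.39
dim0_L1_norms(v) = [7.4, 7.63, 3.66]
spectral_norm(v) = 6.05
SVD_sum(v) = [[-3.43, 2.83, 0.54], [-0.25, 0.20, 0.04], [-3.1, 2.56, 0.49]] + [[-1.74, -2.23, 0.66], [1.66, 2.14, -0.64], [1.79, 2.3, -0.68]] + [[-0.18, -0.08, -0.75], [-0.45, -0.19, -1.82], [0.24, 0.10, 0.97]]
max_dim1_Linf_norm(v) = 5.35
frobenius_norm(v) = 8.18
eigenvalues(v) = [(-5.28+0j), (1.43+3.32j), (1.43-3.32j)]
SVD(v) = [[-0.74, 0.58, -0.34], [-0.05, -0.56, -0.83], [-0.67, -0.6, 0.44]] @ diag([6.051476859233542, 5.011164103481941, 2.273447195369829]) @ [[0.77, -0.63, -0.12], [-0.6, -0.77, 0.23], [0.24, 0.1, 0.97]]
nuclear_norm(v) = 13.34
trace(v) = -2.42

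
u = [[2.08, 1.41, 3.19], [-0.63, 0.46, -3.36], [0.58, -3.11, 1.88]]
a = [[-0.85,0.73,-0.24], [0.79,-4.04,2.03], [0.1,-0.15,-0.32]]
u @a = [[-0.34,-4.66,1.34], [0.56,-1.81,2.16], [-2.76,12.71,-7.05]]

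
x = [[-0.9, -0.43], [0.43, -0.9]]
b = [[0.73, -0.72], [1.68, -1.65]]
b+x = [[-0.17, -1.15], [2.11, -2.55]]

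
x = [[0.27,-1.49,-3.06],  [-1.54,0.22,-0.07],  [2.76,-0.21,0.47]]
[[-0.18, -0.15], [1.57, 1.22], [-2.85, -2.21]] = x@[[-1.25, -0.97],[-1.42, -1.1],[0.64, 0.50]]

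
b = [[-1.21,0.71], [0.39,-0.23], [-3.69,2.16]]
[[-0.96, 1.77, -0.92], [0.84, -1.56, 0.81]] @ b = [[5.25,-3.08],  [-4.61,2.7]]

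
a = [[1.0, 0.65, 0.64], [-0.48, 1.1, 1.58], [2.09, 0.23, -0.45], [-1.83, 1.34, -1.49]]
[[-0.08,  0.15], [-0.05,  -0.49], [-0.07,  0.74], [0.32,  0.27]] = a @[[-0.06, 0.26], [0.06, 0.17], [-0.09, -0.35]]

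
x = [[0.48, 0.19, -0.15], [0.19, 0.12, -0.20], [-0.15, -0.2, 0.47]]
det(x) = -0.000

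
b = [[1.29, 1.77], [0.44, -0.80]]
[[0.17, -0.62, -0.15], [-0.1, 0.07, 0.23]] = b@ [[-0.02, -0.21, 0.16], [0.11, -0.20, -0.20]]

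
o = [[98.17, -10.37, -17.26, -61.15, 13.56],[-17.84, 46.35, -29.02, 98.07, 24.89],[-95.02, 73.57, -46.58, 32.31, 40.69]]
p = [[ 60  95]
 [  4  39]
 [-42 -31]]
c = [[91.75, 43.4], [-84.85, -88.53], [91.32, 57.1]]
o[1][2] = -29.02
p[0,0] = 60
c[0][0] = 91.75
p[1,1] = 39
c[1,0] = -84.85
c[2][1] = 57.1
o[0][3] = -61.15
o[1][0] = -17.84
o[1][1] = 46.35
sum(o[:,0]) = -14.689999999999998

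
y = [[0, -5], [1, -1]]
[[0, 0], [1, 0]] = y @ [[1, 0], [0, 0]]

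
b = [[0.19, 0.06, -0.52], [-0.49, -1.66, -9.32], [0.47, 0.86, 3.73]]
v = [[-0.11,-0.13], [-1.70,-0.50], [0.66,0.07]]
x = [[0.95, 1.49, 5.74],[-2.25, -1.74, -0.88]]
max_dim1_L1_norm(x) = 8.18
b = v @ x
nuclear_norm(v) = 2.04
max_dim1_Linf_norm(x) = 5.74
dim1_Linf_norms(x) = [5.74, 2.25]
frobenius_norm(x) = 6.70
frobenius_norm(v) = 1.90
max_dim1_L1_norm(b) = 11.47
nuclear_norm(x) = 8.65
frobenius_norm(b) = 10.25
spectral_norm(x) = 6.26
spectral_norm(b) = 10.24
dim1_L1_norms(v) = [0.24, 2.2, 0.73]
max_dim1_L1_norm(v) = 2.2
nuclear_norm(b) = 10.65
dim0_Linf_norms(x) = [2.25, 1.74, 5.74]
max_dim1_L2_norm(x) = 6.01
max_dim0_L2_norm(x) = 5.81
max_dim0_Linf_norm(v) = 1.7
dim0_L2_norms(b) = [0.71, 1.87, 10.05]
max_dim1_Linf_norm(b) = 9.32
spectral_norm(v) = 1.89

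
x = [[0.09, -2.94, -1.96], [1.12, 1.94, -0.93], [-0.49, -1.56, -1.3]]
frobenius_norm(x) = 4.77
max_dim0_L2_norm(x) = 3.85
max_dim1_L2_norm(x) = 3.53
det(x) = -4.42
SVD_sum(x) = [[-0.44, -3.08, -1.54],  [0.18, 1.29, 0.64],  [-0.26, -1.79, -0.90]] + [[0.32, 0.21, -0.52], [0.95, 0.65, -1.57], [0.14, 0.10, -0.23]] + [[0.21, -0.08, 0.1],[-0.01, 0.01, -0.01],[-0.38, 0.14, -0.17]]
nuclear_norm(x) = 6.84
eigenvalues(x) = [(1.22+1.05j), (1.22-1.05j), (-1.71+0j)]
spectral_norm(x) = 4.27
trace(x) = 0.73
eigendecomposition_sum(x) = [[(0.05+1.17j), -1.09+0.73j, -0.11-1.14j], [(0.56-0.65j), 0.95+0.16j, -0.51+0.66j], [-0.24+0.28j, (-0.4-0.07j), 0.22-0.28j]] + [[(0.05-1.17j), (-1.09-0.73j), (-0.11+1.14j)], [0.56+0.65j, 0.95-0.16j, -0.51-0.66j], [(-0.24-0.28j), -0.40+0.07j, (0.22+0.28j)]] + [[(-0.01+0j), -0.75-0.00j, (-1.75-0j)], [0.00-0.00j, 0.04+0.00j, 0.09+0.00j], [-0.01+0.00j, -0.75-0.00j, -1.74-0.00j]]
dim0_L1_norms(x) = [1.7, 6.44, 4.19]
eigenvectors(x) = [[-0.78+0.00j, -0.78-0.00j, 0.71+0.00j], [(0.42+0.39j), 0.42-0.39j, (-0.04+0j)], [(-0.18-0.17j), -0.18+0.17j, (0.71+0j)]]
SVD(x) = [[0.81, 0.31, -0.49], [-0.34, 0.94, 0.03], [0.47, 0.14, 0.87]] @ diag([4.267618410864596, 2.068068669187703, 0.5004248982352436]) @ [[-0.13,-0.89,-0.44], [0.49,0.33,-0.81], [-0.86,0.32,-0.39]]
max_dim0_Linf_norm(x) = 2.94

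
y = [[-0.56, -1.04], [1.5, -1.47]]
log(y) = [[1.33, -2.05], [2.95, -0.46]]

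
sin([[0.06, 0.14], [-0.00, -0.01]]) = [[0.06, 0.14], [0.00, -0.01]]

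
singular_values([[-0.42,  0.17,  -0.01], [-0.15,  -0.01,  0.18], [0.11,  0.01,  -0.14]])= [0.49, 0.23, 0.0]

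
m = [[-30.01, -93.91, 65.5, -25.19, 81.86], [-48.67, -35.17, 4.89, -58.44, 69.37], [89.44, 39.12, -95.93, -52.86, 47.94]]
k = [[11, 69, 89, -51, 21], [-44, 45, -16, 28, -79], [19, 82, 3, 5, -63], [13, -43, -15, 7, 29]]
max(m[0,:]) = 81.86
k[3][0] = 13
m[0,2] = 65.5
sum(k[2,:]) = 46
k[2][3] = 5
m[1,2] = 4.89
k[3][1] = -43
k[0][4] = 21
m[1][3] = -58.44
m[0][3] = -25.19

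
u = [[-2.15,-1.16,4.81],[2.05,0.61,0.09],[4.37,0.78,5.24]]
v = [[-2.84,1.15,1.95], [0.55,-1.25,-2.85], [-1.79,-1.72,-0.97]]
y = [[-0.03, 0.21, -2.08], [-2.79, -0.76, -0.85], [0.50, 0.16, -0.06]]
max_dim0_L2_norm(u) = 7.11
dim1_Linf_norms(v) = [2.84, 2.85, 1.79]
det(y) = 0.01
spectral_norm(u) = 7.51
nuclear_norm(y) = 5.11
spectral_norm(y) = 3.13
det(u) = 0.15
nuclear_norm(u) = 12.46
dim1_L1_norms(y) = [2.32, 4.4, 0.72]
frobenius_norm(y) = 3.71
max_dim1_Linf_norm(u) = 5.24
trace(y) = -0.85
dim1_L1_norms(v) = [5.94, 4.65, 4.48]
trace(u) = 3.70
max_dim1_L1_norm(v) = 5.94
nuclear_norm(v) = 8.34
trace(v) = -5.06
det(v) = 10.75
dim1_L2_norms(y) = [2.09, 3.01, 0.53]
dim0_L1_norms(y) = [3.32, 1.13, 2.99]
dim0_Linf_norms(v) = [2.84, 1.72, 2.85]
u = v @ y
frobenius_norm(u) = 8.99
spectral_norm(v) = 4.53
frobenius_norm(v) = 5.50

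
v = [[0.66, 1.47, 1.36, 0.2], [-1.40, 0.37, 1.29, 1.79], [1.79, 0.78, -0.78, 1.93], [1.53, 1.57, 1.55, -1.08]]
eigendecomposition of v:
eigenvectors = [[-0.54, -0.24, 0.09, 0.23], [-0.33, 0.76, -0.73, 0.23], [-0.57, -0.58, 0.66, -0.84], [-0.52, -0.15, 0.14, 0.43]]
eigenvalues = [3.16, -0.54, -0.98, -2.47]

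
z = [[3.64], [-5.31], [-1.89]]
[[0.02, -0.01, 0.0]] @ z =[[0.13]]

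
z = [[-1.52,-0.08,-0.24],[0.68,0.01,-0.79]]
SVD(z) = [[-0.90,0.44], [0.44,0.9]] @ diag([1.6711409159484263, 0.8174888617241546]) @ [[1.0, 0.05, -0.08],  [-0.08, -0.03, -1.0]]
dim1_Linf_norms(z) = [1.52, 0.79]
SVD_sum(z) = [[-1.49, -0.07, 0.12], [0.74, 0.03, -0.06]] + [[-0.03, -0.01, -0.36], [-0.06, -0.02, -0.73]]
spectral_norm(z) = 1.67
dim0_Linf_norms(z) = [1.52, 0.08, 0.79]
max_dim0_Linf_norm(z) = 1.52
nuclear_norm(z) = 2.49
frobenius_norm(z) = 1.86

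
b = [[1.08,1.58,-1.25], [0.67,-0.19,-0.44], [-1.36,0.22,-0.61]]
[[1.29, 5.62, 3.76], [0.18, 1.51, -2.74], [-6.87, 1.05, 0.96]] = b @ [[3.47, 0.64, -1.01], [1.72, 0.88, 5.05], [4.14, -2.83, 2.5]]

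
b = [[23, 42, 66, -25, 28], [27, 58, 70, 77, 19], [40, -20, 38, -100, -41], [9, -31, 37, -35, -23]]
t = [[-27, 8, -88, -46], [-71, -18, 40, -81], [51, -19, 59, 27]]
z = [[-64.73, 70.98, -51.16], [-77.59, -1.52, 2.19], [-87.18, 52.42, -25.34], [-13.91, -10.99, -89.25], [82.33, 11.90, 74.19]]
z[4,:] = [82.33, 11.9, 74.19]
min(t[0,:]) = -88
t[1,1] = -18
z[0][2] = -51.16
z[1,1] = -1.52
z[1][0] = -77.59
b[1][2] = 70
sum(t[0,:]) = -153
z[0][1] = 70.98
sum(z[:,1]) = 122.79000000000002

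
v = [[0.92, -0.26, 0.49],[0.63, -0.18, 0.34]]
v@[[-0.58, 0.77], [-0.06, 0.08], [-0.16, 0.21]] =[[-0.60,0.79], [-0.41,0.54]]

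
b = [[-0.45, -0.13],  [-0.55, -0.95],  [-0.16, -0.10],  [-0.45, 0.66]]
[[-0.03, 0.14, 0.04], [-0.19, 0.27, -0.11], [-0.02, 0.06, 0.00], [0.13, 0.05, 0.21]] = b @ [[0.0, -0.28, -0.16],[0.2, -0.12, 0.21]]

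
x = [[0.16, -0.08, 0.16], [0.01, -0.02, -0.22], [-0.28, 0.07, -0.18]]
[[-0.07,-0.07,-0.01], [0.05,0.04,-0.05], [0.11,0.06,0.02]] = x @ [[-0.27,0.04,-0.15], [-0.15,0.46,0.2], [-0.23,-0.23,0.21]]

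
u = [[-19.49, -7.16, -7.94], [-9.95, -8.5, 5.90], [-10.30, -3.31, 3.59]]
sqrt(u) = [[0.42+4.10j, (0.04+0.97j), -1.11+1.38j], [(-0.61+1.52j), (-0.06+2.73j), (1.6-1.23j)], [-0.83+1.63j, (-0.08+0.47j), (2.17+0.48j)]]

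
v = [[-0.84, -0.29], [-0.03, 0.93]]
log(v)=[[-0.17+3.13j, (-0.02+0.51j)], [(-0+0.05j), (-0.07+0.01j)]]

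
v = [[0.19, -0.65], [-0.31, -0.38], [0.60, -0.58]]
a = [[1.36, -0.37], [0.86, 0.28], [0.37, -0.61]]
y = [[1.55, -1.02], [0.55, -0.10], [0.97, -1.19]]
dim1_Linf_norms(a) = [1.36, 0.86, 0.61]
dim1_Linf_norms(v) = [0.65, 0.38, 0.6]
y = v + a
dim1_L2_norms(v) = [0.68, 0.49, 0.83]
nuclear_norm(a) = 2.38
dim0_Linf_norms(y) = [1.55, 1.19]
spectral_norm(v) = 1.05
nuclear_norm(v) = 1.59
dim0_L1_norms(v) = [1.1, 1.61]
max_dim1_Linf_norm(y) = 1.55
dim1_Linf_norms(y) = [1.55, 0.55, 1.19]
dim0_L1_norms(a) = [2.59, 1.26]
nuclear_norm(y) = 2.88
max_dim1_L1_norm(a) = 1.73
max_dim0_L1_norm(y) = 3.07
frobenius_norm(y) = 2.47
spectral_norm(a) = 1.68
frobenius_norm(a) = 1.82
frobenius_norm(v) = 1.18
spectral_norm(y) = 2.43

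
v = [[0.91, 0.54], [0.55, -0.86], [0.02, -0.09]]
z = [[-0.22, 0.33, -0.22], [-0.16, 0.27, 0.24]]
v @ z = [[-0.29, 0.45, -0.07], [0.02, -0.05, -0.33], [0.01, -0.02, -0.03]]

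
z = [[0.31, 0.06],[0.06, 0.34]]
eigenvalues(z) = [0.26, 0.39]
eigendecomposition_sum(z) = [[0.16, -0.13],[-0.13, 0.1]] + [[0.15, 0.19], [0.19, 0.24]]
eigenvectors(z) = [[-0.79, -0.62], [0.62, -0.79]]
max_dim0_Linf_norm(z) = 0.34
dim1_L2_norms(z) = [0.32, 0.35]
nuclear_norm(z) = 0.65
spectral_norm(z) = 0.39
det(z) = 0.10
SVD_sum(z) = [[0.15, 0.19], [0.19, 0.24]] + [[0.16, -0.13], [-0.13, 0.10]]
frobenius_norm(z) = 0.47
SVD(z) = [[0.62, 0.79], [0.79, -0.62]] @ diag([0.38684658438426495, 0.26315341561573513]) @ [[0.62, 0.79],[0.79, -0.62]]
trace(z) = 0.65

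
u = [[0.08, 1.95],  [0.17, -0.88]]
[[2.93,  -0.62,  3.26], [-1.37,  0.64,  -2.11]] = u @ [[-0.23, 1.77, -3.09], [1.51, -0.39, 1.80]]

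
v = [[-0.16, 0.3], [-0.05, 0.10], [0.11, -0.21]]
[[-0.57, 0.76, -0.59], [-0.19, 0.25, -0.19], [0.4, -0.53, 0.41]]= v@ [[0.03, -1.48, 0.42], [-1.87, 1.73, -1.73]]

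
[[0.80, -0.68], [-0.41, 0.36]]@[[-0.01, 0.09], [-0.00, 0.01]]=[[-0.01,0.07], [0.0,-0.03]]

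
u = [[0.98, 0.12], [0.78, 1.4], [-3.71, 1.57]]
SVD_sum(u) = [[0.83,-0.30], [0.24,-0.09], [-3.78,1.39]] + [[0.15, 0.42], [0.54, 1.49], [0.07, 0.18]]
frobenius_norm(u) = 4.45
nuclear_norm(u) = 5.78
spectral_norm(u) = 4.13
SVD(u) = [[-0.21, -0.27], [-0.06, -0.96], [0.98, -0.12]] @ diag([4.126160692688089, 1.6574069922972288]) @ [[-0.94, 0.34], [-0.34, -0.94]]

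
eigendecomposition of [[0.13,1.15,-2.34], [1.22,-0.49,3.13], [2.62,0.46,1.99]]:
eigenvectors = [[(-0.32+0j), -0.52-0.00j, (-0.52+0j)], [(0.79+0j), 0.70+0.00j, 0.70-0.00j], [(0.52+0j), (0.38+0.3j), 0.38-0.30j]]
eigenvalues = [(1.06+0j), (0.29+1.35j), (0.29-1.35j)]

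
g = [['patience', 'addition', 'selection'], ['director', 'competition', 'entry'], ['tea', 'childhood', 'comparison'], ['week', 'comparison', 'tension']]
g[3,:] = ['week', 'comparison', 'tension']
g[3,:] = ['week', 'comparison', 'tension']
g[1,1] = 'competition'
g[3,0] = 'week'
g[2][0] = 'tea'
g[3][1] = 'comparison'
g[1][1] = 'competition'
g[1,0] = 'director'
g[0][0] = 'patience'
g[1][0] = 'director'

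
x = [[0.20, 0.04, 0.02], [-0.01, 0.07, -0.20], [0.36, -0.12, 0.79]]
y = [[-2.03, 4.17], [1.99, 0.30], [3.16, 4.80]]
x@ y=[[-0.26, 0.94], [-0.47, -0.98], [1.53, 5.26]]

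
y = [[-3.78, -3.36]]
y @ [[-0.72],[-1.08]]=[[6.35]]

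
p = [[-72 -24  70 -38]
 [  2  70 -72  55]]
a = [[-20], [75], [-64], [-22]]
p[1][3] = 55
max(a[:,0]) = 75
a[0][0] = -20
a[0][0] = -20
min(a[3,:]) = -22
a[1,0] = 75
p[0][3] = -38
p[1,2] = -72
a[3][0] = -22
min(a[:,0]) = -64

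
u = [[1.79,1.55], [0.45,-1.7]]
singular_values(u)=[2.56, 1.46]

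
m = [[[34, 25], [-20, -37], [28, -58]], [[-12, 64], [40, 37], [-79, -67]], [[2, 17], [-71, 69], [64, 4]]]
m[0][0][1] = 25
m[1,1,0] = 40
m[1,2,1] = -67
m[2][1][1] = 69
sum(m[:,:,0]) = -14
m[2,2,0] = 64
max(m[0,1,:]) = -20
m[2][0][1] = 17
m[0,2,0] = 28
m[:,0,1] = [25, 64, 17]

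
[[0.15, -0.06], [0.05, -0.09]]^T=[[0.15, 0.05],  [-0.06, -0.09]]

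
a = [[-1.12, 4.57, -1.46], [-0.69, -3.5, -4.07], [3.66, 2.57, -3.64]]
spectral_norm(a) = 6.57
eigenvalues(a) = [(-1.56+4.61j), (-1.56-4.61j), (-5.14+0j)]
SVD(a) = [[0.63, -0.21, -0.75], [-0.24, 0.86, -0.45], [0.74, 0.46, 0.49]] @ diag([6.569477071742634, 5.7777026404542715, 3.2050153201405442]) @ [[0.33, 0.86, -0.40], [0.23, -0.48, -0.84], [0.91, -0.19, 0.36]]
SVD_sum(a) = [[1.36, 3.53, -1.64],[-0.53, -1.37, 0.64],[1.61, 4.16, -1.93]] + [[-0.29,  0.60,  1.04],[1.16,  -2.4,  -4.19],[0.63,  -1.3,  -2.27]] + [[-2.19, 0.45, -0.86], [-1.32, 0.27, -0.52], [1.43, -0.29, 0.56]]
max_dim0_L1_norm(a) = 10.64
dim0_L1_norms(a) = [5.47, 10.64, 9.17]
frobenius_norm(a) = 9.32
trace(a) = -8.26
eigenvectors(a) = [[(-0.63+0j), (-0.63-0j), (-0.63+0j)], [(-0.08-0.53j), -0.08+0.53j, (0.68+0j)], [-0.45+0.34j, (-0.45-0.34j), 0.38+0.00j]]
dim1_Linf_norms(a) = [4.57, 4.07, 3.66]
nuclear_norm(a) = 15.55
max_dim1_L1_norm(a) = 9.87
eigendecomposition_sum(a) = [[0.42+1.73j,(1.48+1.3j),(-1.95+0.56j)], [(-1.39+0.57j),(-0.89+1.41j),-0.72-1.55j], [1.24+1.01j,1.77+0.12j,(-1.08+1.47j)]] + [[0.42-1.73j, (1.48-1.3j), -1.95-0.56j], [(-1.39-0.57j), -0.89-1.41j, (-0.72+1.55j)], [1.24-1.01j, (1.77-0.12j), (-1.08-1.47j)]] + [[(-1.95-0j), 1.60-0.00j, (2.45+0j)], [(2.09+0j), (-1.72+0j), (-2.62-0j)], [1.17+0.00j, -0.96+0.00j, -1.47-0.00j]]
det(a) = -121.65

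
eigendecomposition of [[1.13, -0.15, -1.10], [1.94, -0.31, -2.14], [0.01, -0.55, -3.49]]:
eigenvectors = [[-0.51, -0.02, 0.21], [-0.86, 0.99, 0.43], [0.1, -0.16, 0.88]]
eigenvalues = [1.1, -0.01, -3.75]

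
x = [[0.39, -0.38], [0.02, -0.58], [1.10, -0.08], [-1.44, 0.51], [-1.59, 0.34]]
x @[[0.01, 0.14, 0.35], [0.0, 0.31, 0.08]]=[[0.00, -0.06, 0.11], [0.0, -0.18, -0.04], [0.01, 0.13, 0.38], [-0.01, -0.04, -0.46], [-0.02, -0.12, -0.53]]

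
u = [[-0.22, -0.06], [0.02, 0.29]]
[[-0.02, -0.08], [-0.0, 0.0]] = u@ [[0.09, 0.35],  [-0.02, -0.01]]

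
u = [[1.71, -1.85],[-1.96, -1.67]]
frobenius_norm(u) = 3.60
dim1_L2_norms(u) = [2.52, 2.57]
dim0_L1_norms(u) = [3.67, 3.52]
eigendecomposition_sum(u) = [[2.13,  -0.93], [-0.99,  0.43]] + [[-0.42, -0.92], [-0.97, -2.10]]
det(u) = -6.48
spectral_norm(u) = 2.61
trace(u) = 0.04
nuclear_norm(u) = 5.09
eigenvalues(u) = [2.57, -2.53]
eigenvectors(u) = [[0.91, 0.40], [-0.42, 0.92]]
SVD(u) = [[-0.51, 0.86], [0.86, 0.51]] @ diag([2.6051143579366247, 2.488067358829428]) @ [[-0.98, -0.19], [0.19, -0.98]]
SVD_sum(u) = [[1.31, 0.25],[-2.2, -0.42]] + [[0.4,-2.1], [0.24,-1.25]]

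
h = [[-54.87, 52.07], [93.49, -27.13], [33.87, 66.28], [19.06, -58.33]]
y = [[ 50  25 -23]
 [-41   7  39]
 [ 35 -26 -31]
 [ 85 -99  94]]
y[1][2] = 39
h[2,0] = 33.87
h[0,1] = 52.07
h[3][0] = 19.06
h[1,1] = -27.13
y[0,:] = [50, 25, -23]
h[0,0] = -54.87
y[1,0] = -41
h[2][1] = 66.28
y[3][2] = 94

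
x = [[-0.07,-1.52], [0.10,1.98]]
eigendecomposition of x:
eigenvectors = [[-1.0, 0.61], [0.05, -0.79]]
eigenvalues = [0.01, 1.9]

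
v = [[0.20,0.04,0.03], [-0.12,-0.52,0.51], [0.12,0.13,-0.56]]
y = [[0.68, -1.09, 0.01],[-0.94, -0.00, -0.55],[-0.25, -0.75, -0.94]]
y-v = [[0.48, -1.13, -0.02], [-0.82, 0.52, -1.06], [-0.37, -0.88, -0.38]]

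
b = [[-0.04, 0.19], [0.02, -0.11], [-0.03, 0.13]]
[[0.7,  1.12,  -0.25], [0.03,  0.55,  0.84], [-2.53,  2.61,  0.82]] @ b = [[0.0,-0.02], [-0.02,0.05], [0.13,-0.66]]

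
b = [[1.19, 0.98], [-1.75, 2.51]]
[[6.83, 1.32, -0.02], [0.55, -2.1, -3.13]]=b@[[3.53, 1.14, 0.64], [2.68, -0.04, -0.8]]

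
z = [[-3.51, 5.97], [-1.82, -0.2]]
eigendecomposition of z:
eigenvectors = [[(0.88+0j), 0.88-0.00j], [0.24+0.42j, 0.24-0.42j]]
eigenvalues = [(-1.86+2.85j), (-1.86-2.85j)]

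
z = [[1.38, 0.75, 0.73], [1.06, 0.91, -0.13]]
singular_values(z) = [2.14, 0.61]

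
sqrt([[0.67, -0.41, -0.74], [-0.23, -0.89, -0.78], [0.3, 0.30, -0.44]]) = [[0.87, -0.11, -0.54], [0.04, -0.29, -1.52], [0.17, 0.64, 0.79]]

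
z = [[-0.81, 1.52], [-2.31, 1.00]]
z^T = [[-0.81,-2.31], [1.52,1.0]]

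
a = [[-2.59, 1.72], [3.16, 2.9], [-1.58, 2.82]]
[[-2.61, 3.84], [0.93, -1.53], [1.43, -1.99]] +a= [[-5.20, 5.56], [4.09, 1.37], [-0.15, 0.83]]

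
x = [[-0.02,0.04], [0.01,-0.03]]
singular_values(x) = [0.05, 0.0]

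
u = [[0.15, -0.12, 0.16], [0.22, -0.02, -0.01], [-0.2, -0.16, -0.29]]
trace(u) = -0.16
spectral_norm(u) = 0.44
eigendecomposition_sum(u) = [[(0.07+0.1j), (-0.08+0.04j), 0.04+0.02j], [0.11-0.03j, (0.01+0.09j), (0.03-0.04j)], [(-0.09+0.01j), -0.07j, (-0.03+0.02j)]] + [[(0.07-0.1j), (-0.08-0.04j), (0.04-0.02j)], [0.11+0.03j, 0.01-0.09j, (0.03+0.04j)], [(-0.09-0.01j), 0.07j, -0.03-0.02j]] + [[(0.01-0j), 0.05-0.00j, (0.07-0j)],[(-0.01+0j), (-0.05+0j), (-0.07+0j)],[-0.03+0.00j, (-0.16+0j), -0.24+0.00j]]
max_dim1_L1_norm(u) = 0.65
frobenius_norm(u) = 0.51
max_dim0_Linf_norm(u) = 0.29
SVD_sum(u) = [[0.14, 0.03, 0.14], [0.10, 0.02, 0.10], [-0.25, -0.06, -0.26]] + [[0.06, -0.09, -0.04], [0.07, -0.11, -0.05], [0.06, -0.09, -0.04]] + [[-0.05, -0.06, 0.06], [0.05, 0.06, -0.06], [-0.01, -0.01, 0.01]]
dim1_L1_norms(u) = [0.43, 0.25, 0.65]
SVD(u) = [[-0.44, -0.55, 0.71], [-0.32, -0.64, -0.70], [0.84, -0.54, 0.11]] @ diag([0.4411398129845918, 0.2145678381463217, 0.14302555098000236]) @ [[-0.69,-0.17,-0.7], [-0.54,0.77,0.35], [-0.48,-0.62,0.62]]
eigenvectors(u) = [[(0.64+0j), 0.64-0.00j, (-0.27+0j)],[(0.2-0.59j), 0.20+0.59j, 0.27+0.00j],[(-0.21+0.4j), (-0.21-0.4j), (0.92+0j)]]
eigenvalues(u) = [(0.06+0.21j), (0.06-0.21j), (-0.28+0j)]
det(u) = -0.01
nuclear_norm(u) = 0.80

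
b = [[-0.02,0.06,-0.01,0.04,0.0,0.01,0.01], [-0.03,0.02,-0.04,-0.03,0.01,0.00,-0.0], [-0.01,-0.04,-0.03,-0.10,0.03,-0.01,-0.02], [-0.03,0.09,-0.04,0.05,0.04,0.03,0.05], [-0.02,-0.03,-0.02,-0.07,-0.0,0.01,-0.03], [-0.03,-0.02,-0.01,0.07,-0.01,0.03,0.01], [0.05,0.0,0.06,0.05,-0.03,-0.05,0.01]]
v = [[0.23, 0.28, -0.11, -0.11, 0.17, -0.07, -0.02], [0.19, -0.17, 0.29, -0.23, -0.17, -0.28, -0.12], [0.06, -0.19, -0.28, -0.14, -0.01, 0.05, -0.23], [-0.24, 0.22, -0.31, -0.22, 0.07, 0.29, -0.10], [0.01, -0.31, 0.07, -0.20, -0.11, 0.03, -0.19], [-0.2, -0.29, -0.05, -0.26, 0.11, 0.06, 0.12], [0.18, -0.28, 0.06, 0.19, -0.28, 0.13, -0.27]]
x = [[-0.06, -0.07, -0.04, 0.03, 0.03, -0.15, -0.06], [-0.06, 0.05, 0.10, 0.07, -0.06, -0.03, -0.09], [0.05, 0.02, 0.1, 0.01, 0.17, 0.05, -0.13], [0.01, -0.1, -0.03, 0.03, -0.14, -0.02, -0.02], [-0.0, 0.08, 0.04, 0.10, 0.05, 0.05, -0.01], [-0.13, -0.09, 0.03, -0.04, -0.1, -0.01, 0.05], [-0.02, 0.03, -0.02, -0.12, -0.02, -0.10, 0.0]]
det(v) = 0.00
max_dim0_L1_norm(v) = 1.74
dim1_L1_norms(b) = [0.15, 0.13, 0.24, 0.33, 0.18, 0.18, 0.25]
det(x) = 0.00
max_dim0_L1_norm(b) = 0.41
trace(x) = 0.16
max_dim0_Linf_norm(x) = 0.17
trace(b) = 0.06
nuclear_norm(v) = 2.96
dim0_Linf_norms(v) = [0.24, 0.31, 0.31, 0.26, 0.28, 0.29, 0.27]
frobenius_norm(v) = 1.34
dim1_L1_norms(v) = [0.99, 1.45, 0.96, 1.45, 0.92, 1.09, 1.39]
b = x @ v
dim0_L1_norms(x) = [0.33, 0.44, 0.36, 0.4, 0.57, 0.41, 0.36]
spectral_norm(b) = 0.19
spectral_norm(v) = 0.85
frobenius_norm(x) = 0.50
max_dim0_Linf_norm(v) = 0.31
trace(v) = -0.76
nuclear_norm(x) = 1.15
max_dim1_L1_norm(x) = 0.53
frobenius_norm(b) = 0.26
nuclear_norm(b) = 0.50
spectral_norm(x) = 0.34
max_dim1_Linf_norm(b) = 0.1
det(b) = 0.00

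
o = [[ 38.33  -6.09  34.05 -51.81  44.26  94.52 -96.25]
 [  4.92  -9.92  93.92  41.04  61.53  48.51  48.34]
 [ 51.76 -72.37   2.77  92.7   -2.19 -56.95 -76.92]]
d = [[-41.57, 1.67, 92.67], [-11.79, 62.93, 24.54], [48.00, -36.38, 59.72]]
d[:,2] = [92.67, 24.54, 59.72]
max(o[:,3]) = 92.7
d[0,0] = -41.57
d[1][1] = 62.93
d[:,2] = [92.67, 24.54, 59.72]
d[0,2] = 92.67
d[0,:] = [-41.57, 1.67, 92.67]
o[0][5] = 94.52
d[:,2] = [92.67, 24.54, 59.72]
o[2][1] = -72.37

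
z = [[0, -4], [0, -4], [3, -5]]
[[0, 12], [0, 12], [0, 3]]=z @ [[0, -4], [0, -3]]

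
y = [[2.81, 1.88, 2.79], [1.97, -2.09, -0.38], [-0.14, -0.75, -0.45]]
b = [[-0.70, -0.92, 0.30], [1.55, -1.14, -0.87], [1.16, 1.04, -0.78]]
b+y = [[2.11,0.96,3.09], [3.52,-3.23,-1.25], [1.02,0.29,-1.23]]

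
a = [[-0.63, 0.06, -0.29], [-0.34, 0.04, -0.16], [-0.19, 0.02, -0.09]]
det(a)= 0.000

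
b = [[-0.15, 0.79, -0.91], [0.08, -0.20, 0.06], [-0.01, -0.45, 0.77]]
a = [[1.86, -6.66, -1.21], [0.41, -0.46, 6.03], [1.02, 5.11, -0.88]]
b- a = [[-2.01,7.45,0.3], [-0.33,0.26,-5.97], [-1.03,-5.56,1.65]]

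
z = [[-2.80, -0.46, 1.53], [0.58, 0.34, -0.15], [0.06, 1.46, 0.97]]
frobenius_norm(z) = 3.73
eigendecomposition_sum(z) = [[-2.89,-1.04,1.19], [0.56,0.20,-0.23], [-0.18,-0.06,0.07]] + [[-0.0, -0.0, 0.00], [0.0, 0.00, -0.0], [-0.00, -0.00, 0.0]] + [[0.09, 0.58, 0.34], [0.02, 0.14, 0.08], [0.24, 1.53, 0.90]]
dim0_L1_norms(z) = [3.44, 2.26, 2.65]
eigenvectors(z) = [[0.98, 0.48, 0.35], [-0.19, -0.5, 0.08], [0.06, 0.72, 0.93]]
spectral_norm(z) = 3.29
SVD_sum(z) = [[-2.79, -0.4, 1.56], [0.53, 0.08, -0.3], [-0.21, -0.03, 0.12]] + [[-0.01,-0.06,-0.03],[0.05,0.26,0.15],[0.27,1.49,0.85]] + [[-0.0, 0.0, -0.00], [-0.0, 0.00, -0.0], [0.0, -0.00, 0.00]]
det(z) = -0.01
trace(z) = -1.49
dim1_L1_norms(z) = [4.79, 1.07, 2.49]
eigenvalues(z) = [-2.62, 0.0, 1.12]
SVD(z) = [[-0.98,  0.04,  -0.2], [0.19,  -0.17,  -0.97], [-0.07,  -0.98,  0.16]] @ diag([3.2900985849809663, 1.7658846882592685, 0.0016027718826910043]) @ [[0.87, 0.12, -0.49], [-0.15, -0.86, -0.49], [0.48, -0.5, 0.72]]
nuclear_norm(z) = 5.06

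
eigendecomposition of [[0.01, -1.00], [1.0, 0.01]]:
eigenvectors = [[(0.71+0j),(0.71-0j)], [-0.71j,0.71j]]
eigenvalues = [(0.01+1j), (0.01-1j)]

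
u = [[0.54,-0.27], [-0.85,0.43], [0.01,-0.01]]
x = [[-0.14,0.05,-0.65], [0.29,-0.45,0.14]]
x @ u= [[-0.12, 0.07],[0.54, -0.27]]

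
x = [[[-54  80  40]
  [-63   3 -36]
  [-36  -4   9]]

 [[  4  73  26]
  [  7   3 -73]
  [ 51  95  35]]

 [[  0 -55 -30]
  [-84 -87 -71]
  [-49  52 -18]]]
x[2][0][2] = -30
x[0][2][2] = 9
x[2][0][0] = 0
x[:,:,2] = [[40, -36, 9], [26, -73, 35], [-30, -71, -18]]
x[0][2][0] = -36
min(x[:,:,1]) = -87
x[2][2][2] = -18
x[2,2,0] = -49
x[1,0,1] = 73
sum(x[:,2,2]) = 26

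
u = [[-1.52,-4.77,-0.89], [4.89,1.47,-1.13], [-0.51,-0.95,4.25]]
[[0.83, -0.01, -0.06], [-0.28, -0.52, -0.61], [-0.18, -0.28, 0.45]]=u @ [[-0.03, -0.14, -0.11],[-0.15, 0.06, 0.03],[-0.08, -0.07, 0.1]]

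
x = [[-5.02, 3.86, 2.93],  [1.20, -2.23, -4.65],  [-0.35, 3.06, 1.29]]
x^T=[[-5.02, 1.20, -0.35], [3.86, -2.23, 3.06], [2.93, -4.65, 1.29]]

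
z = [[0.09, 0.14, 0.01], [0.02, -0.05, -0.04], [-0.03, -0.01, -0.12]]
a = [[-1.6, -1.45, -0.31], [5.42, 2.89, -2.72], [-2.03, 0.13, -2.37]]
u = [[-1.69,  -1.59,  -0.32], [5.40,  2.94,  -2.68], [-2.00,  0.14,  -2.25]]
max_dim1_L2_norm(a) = 6.72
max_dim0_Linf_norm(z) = 0.14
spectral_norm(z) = 0.18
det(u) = -19.42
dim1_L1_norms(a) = [3.36, 11.03, 4.53]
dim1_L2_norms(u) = [2.34, 6.71, 3.01]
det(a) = -18.28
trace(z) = -0.08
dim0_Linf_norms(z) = [0.09, 0.14, 0.12]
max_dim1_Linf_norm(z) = 0.14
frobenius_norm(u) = 7.72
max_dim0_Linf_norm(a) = 5.42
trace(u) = -1.00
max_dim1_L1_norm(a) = 11.03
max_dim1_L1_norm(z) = 0.24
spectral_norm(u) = 7.04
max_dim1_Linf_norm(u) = 5.4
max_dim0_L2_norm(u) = 6.0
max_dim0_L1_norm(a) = 9.05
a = u + z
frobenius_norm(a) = 7.72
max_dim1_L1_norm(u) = 11.02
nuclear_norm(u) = 10.98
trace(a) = -1.08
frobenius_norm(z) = 0.22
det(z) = 0.00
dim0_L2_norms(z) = [0.1, 0.15, 0.13]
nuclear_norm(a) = 10.98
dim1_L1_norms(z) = [0.24, 0.11, 0.16]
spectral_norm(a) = 7.01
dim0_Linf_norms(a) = [5.42, 2.89, 2.72]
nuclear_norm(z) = 0.34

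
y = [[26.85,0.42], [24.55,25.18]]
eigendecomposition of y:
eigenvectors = [[0.17, -0.10],[0.99, 0.99]]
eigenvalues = [29.33, 22.7]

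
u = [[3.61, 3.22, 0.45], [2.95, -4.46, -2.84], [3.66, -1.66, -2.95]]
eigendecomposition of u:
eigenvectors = [[-0.9, -0.26, 0.25], [-0.17, 0.81, -0.47], [-0.41, 0.53, 0.85]]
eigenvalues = [4.42, -7.28, -0.94]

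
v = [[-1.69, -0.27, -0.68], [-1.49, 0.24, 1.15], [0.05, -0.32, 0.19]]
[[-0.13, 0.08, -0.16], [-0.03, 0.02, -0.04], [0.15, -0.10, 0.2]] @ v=[[0.09, 0.11, 0.15], [0.02, 0.03, 0.04], [-0.09, -0.13, -0.18]]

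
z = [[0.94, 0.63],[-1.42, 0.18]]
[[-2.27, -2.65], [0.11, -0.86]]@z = [[1.63, -1.91], [1.32, -0.09]]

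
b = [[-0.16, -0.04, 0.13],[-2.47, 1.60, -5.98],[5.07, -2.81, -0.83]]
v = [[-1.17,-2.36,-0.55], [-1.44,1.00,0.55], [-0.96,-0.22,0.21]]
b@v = [[0.12, 0.31, 0.09], [6.33, 8.74, 0.98], [-1.09, -14.59, -4.51]]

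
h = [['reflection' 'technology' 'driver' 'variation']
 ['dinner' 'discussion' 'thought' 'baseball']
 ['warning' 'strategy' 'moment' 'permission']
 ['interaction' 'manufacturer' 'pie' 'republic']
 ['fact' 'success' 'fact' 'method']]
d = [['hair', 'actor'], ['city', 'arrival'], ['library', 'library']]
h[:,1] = ['technology', 'discussion', 'strategy', 'manufacturer', 'success']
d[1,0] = 'city'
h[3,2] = 'pie'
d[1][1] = 'arrival'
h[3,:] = ['interaction', 'manufacturer', 'pie', 'republic']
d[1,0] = 'city'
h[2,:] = ['warning', 'strategy', 'moment', 'permission']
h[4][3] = 'method'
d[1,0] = 'city'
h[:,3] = ['variation', 'baseball', 'permission', 'republic', 'method']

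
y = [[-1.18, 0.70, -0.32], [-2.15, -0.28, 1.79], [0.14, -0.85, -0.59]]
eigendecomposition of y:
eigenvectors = [[(-0.66+0j), -0.05+0.33j, (-0.05-0.33j)],[(-0.43+0j), -0.85+0.00j, (-0.85-0j)],[(-0.62+0j), 0.05-0.41j, (0.05+0.41j)]]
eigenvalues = [(-1.03+0j), (-0.51+1.72j), (-0.51-1.72j)]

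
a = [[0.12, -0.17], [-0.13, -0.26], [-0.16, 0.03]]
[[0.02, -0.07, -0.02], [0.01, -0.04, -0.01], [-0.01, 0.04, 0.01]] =a@ [[0.06, -0.22, -0.06],[-0.08, 0.27, 0.07]]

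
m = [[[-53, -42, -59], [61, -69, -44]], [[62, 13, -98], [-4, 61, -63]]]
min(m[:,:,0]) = -53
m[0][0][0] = -53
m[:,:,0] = [[-53, 61], [62, -4]]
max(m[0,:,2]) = -44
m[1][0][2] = -98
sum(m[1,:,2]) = -161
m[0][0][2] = -59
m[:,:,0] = [[-53, 61], [62, -4]]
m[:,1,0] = [61, -4]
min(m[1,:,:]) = -98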